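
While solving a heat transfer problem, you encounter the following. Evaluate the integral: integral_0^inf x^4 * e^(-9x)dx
This is a Gamma integral. Substitute u = 9x (du = 9 dx):
integral_0^inf x^4 * e^(-9x) dx = (1/9^5) integral_0^inf u^4 * e^(-u) du
= Gamma(5)/9^5 = 4!/9^5 = 24/59049

Answer: 8/19683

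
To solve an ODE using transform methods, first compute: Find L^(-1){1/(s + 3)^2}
L^(-1){1/(s-a)^n}=t^(n-1)·e^(at)/(n-1)!
Here a=-3, n=2: t^1·e^(-3t)/1

Answer: t·e^(-3t)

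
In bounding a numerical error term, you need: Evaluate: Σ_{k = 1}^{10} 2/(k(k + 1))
Partial fractions: 2/(k(k + 1)) = 2/k - 2/(k + 1)
Telescoping sum: 2(1 - 1/11) = 2·10/11

Answer: 20/11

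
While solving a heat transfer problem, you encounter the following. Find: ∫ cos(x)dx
Using standard integral: ∫ cos(x) dx = sin(x) + C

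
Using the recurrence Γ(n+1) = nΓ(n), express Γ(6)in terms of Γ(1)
Γ(6) = 5Γ(5) = 5·4Γ(4) = ... = 5!·Γ(1) = 120·Γ(1)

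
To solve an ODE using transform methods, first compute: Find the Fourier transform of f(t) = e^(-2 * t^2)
The Fourier transform of a Gaussian e^(-a * t^2) is sqrt(pi/a) * e^(-omega^2/(4a)).
With a=2: F(omega)=sqrt(pi/2) * e^(-omega^2/8)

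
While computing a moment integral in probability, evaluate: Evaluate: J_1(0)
J_n(0) = 0 for all n > 0 (Bessel function of first kind)
J_1(0) = 0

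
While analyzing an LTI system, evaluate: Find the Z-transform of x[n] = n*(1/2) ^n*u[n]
Using the property Z{n*a^n*u[n]}=az/(z-a)^2
With a=1/2: X(z)=(1/2)z/(z - 1/2)^2, |z| > 1/2

Answer: (1/2)z/(z - 1/2)^2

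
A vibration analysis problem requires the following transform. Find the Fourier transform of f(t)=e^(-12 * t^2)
The Fourier transform of a Gaussian e^(-a*t^2) is sqrt(pi/a)*e^(-omega^2/(4a)).
With a = 12: F(omega) = sqrt(pi/12)*e^(-omega^2/48)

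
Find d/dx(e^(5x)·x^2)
Product rule: (fg)'=f'g + fg'
f=e^(5x), f'=5·e^(5x)
g=x^2, g'=2x

Answer: 5·e^(5x)·x^2 + 2·e^(5x)·x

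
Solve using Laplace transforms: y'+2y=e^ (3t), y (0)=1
Take L: sY - 1 + 2Y=1/(s-3)
Y(s + 2)=1/(s-3) + 1
Y=1/((s-3)(s + 2)) + 1/(s + 2)
Partial fractions: 1/((s-3)(s + 2))=(1/5)/(s-3) - (1/5)/(s + 2)
So Y=(1/5)/(s-3) + (4/5)/(s + 2)
Inverse Laplace transform (L^(-1){1/(s-3)}=e^(3t), L^(-1){1/(s + 2)}=e^(-2t)):

Answer: y(t)=(1/5)·e^(3t) + (4/5)·e^(-2t)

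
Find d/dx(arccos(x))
d/dx[arccos(u)] = -u'/√(1-u²), u = x, u' = 1

Answer: -1/√(1-x²)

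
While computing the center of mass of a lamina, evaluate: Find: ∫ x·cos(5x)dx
By parts: u=x, dv=cos(5x) dx
du=dx, v=sin(5x)/5
=x·sin(5x)/5+cos(5x)/5²+C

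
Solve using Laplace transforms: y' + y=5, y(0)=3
Take L of both sides: sY(s)-3+Y(s) = 5/s
Y(s)(s+1) = 5/s+3
Y(s) = 5/(s(s+1))+3/(s+1)
Partial fractions: 5/(s(s+1)) = 5/s - 5/(s+1)
So Y(s) = 5/s - 2/(s+1)
Inverse transform (L^(-1){1/s} = 1, L^(-1){1/(s+1)} = e^(-t)):

Answer: y(t) = 5-2·e^(-t)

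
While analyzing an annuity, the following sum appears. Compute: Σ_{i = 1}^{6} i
Using formula: Σ i^1=n(n + 1)/2=6·7/2=21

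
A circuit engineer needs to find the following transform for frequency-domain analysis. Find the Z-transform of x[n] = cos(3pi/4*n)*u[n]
Z{cos(w0 * n) * u[n]}=z(z - cos(w0))/(z^2-2z * cos(w0)+1)
With w0=3pi/4: X(z)=z(z - cos(3pi/4))/(z^2-2z * cos(3pi/4)+1)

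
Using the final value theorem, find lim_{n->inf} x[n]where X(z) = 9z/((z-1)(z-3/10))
Final value theorem: lim x[n] = lim_{z->1} (z-1) * X(z)
(z-1) * X(z) = 9z/(z-3/10)
As z->1: 9/(1-3/10) = 9/(7/10) = 90/7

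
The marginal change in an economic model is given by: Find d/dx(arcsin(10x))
d/dx[arcsin(u)] = u'/√(1-u²), u = 10x, u' = 10

Answer: 10/√(1-100x²)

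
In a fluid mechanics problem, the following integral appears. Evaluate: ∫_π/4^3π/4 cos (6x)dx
Antiderivative: sin(6x)/6
Evaluate at bounds: [sin(6·3π/4)/6] - [sin(6·π/4)/6]
= ((1) - (-1))/6 = 1/3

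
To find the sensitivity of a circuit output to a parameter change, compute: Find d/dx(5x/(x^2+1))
Quotient rule: (f/g)'=(f'g - fg')/g²
f=5x, f'=5
g=x^2 + 1, g'=2x

Answer: (5·(x^2 + 1) - 10x^2)/(x^2 + 1)²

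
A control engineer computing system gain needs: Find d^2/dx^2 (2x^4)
Apply power rule 2 times:
d^1: 8x^3
d^2: 24x^2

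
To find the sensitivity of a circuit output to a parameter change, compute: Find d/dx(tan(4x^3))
Chain rule: d/dx[tan(u)]=sec²(u)·u' where u=4x^3
u'=12x^2

Answer: 12x^2·sec²(4x^3)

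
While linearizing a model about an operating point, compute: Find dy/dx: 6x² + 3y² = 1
Differentiate: 12x + 6y·(dy/dx) = 0
dy/dx = -12x/(6y) = -2·(x/y)

Answer: dy/dx = -2·(x/y)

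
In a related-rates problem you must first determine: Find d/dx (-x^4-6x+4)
Power rule: d/dx(ax^n)=n·a·x^(n-1)
Term by term: -4·x^3-6

Answer: -4x^3-6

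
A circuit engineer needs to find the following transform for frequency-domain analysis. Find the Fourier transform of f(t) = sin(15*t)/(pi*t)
sin(W * t)/(pi * t) = (W/pi) * sinc(W * t/pi) is the impulse response of the ideal low-pass filter with cutoff W (here W = 15).
Its Fourier transform is a rectangular function:
F(omega) = 1 for |omega| < 15, 0 otherwise

Answer: rect(omega/30) [i.e., 1 for |omega| < 15, 0 otherwise]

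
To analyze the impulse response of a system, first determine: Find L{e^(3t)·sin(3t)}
First shifting: L{e^(at)f(t)} = F(s-a)
L{sin(3t)} = 3/(s²+9)
Shift: 3/((s-3)²+9)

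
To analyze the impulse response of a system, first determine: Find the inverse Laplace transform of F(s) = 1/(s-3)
L^(-1){1/(s-a)} = c·e^(at)
Here a = 3, c = 1

Answer: e^(3t)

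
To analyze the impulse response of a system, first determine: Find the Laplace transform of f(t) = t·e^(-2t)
L{t·e^(at)}=1/(s-a)²
L{t·e^(-2t)}=1/(s+2)²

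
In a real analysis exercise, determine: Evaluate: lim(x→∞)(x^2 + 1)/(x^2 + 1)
Divide numerator and denominator by x^2:
lim (1+1/x^2)/(1+1/x^2)=1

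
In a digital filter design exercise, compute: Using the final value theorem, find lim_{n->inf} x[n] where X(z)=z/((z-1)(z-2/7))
Final value theorem: lim x[n] = lim_{z->1} (z-1) * X(z)
(z-1) * X(z) = z/(z-2/7)
As z->1: 1/(1 - 2/7) = 1/(5/7) = 7/5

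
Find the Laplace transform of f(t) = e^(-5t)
L{e^(at)}=1/(s-a)
L{e^(-5t)}=1/(s+5)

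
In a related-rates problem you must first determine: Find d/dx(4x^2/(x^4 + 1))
Quotient rule: (f/g)' = (f'g - fg')/g²
f = 4x^2, f' = 8x
g = x^4+1, g' = 4x^3

Answer: (8x·(x^4+1)-16x^5)/(x^4+1)²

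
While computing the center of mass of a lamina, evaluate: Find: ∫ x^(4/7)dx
Power rule: ∫ x^(4/7) dx=x^(11/7)/(11/7) + C

Answer: (7/11)·x^(11/7) + C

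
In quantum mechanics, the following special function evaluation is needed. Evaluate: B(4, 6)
B(x,y) = Γ(x)Γ(y)/Γ(x + y) = (x-1)!(y-1)!/(x + y-1)!
B(4,6) = 3!·5!/9! = 1/504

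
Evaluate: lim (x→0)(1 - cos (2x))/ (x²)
Using 1-cos(u) ≈ u²/2 for small u:
(1-cos(2x)) ≈ (2x)²/2 = 4x²/2
So limit = 4/(2·1) = 2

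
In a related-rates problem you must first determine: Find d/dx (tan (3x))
Chain rule: d/dx[tan(u)]=sec²(u)·u' where u=3x
u'=3

Answer: 3·sec²(3x)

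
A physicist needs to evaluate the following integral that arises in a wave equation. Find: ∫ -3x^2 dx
Using power rule: ∫ -3x^2 dx = -3/3 x^3+C = -x^3+C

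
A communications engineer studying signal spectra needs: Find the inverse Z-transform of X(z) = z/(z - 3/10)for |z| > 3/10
Standard pair: z/(z-a) <-> a^n * u[n] for causal signals
With a = 3/10: x[n] = (3/10)^n * u[n]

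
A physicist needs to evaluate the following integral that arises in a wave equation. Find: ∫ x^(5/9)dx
Power rule: ∫ x^(5/9) dx=x^(14/9)/(14/9)+C

Answer: (9/14)·x^(14/9)+C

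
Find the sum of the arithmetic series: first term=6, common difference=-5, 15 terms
Last term: a_n = 6 + (15 - 1)·-5 = -64
Sum = n(a_1 + a_n)/2 = 15(6 + (-64))/2 = -435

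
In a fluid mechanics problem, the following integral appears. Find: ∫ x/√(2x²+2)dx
Let u=2x² + 2, du=4x dx
∫ (1/4)·u^(-1/2) du=√u/2 + C

Answer: √(2x² + 2)/2 + C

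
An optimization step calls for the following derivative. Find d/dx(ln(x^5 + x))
Chain rule: d/dx[ln(u)] = u'/u where u = x^5+x
u' = 5x^4+1

Answer: (5x^4+1)/(x^5+x)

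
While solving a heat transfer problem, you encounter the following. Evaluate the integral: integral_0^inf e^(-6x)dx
integral_0^inf e^(-6x) dx=[-1/6*e^(-6x)]_0^inf
=0 - (-1/6)=1/6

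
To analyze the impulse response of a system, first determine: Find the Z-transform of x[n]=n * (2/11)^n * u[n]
Using the property Z{n * a^n * u[n]} = az/(z-a)^2
With a = 2/11: X(z) = (2/11)z/(z - 2/11)^2, |z| > 2/11

Answer: (2/11)z/(z - 2/11)^2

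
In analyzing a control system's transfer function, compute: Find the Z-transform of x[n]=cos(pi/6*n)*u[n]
Z{cos(w0*n)*u[n]} = z(z - cos(w0))/(z^2 - 2z*cos(w0) + 1)
With w0 = pi/6: X(z) = z(z - cos(pi/6))/(z^2 - 2z*cos(pi/6) + 1)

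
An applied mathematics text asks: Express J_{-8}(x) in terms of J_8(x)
For integer n: J_{-n}(x) = (-1)^n J_n(x)
With n = 8: J_{-8}(x) = (-1)^8 J_8(x) = J_8(x)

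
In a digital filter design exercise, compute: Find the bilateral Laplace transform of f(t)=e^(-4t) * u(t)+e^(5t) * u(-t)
For e^(-4t)*u(t): L=1/(s + 4), Re(s) > -4
For e^(5t)*u(-t): L=-1/(s-5), Re(s) < 5
Combined: F(s)=1/(s + 4) - 1/(s-5), -4 < Re(s) < 5

Answer: 1/(s + 4) - 1/(s-5), ROC: -4 < Re(s) < 5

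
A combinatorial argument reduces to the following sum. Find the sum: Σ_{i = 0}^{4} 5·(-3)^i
Geometric series: S = a(1 - r^n)/(1 - r)
a = 5, r = -3, n = 5
S = 5(1 + 243)/4 = 305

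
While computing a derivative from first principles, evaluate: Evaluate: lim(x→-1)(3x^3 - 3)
Polynomial is continuous, so substitute x=-1:
3·(-1)^3 - 3=-6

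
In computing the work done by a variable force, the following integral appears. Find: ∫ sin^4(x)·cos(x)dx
Let u = sin(x), du = cos(x) dx
∫ u^4 du = u^5/5+C

Answer: sin^5(x)/5+C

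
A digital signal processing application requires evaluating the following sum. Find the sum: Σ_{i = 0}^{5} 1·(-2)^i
Geometric series: S = a(1 - r^n)/(1 - r)
a = 1, r = -2, n = 6
S = 1(1-64)/3 = -21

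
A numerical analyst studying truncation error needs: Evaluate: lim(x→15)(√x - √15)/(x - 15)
Multiply by conjugate (√x+√15)/(√x+√15):
=(x - 15)/((x - 15)(√x+√15))=1/(√x+√15)
As x → 15: 1/(2√15)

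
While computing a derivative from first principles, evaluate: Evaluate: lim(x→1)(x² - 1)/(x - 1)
Factor: (x² - 1)=(x-1)(x+1)
Cancel (x-1): lim(x→1) (x+1)=2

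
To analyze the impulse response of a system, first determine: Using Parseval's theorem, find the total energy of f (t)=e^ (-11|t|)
Parseval's theorem: E = integral |f(t)|^2 dt = (1/2pi) integral |F(omega)|^2 domega
E = integral_{-inf}^{inf} e^(-22|t|) dt = 2 * integral_0^inf e^(-22t) dt = 2/(2 * 11) = 1/11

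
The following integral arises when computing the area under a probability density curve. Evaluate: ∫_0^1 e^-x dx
Antiderivative: -e^-x
Evaluate: -(e^-1-1)

Answer: (e^-1-1)/(-1)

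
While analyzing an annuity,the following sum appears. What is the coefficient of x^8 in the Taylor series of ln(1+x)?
ln(1 + x) = Σ (-1)^(n + 1) x^n/n
Coefficient of x^8 = (-1)^9/8 = -1/8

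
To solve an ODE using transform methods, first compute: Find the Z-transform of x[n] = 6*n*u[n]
Z{n * u[n]}=z/(z-1)^2
By linearity: Z{6 * n * u[n]}=6z/(z-1)^2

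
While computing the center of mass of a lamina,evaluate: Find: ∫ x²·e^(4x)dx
Integration by parts twice:
First: u=x², dv=e^(4x) dx => x²e^(4x)/4 - (2/4)∫ xe^(4x) dx
Second (∫ xe^(4x) dx): xe^(4x)/4 - e^(4x)/16
Combining: e^(4x)(x²/4-2x/16+2/64)+C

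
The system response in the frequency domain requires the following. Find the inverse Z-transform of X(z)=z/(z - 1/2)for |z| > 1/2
Standard pair: z/(z-a) <-> a^n*u[n] for causal signals
With a=1/2: x[n]=(1/2)^n*u[n]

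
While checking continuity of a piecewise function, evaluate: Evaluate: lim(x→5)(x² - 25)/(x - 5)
Factor: (x² - 25) = (x-5)(x + 5)
Cancel (x-5): lim(x→5) (x + 5) = 10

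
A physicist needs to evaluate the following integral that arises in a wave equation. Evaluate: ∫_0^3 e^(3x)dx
Antiderivative: (1/3)e^(3x)
Evaluate: (1/3)(e^9-1)

Answer: (e^9-1)/3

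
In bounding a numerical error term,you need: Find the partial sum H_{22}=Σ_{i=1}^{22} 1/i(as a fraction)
H_22 = 1+1/2+1/3+...+1/22
= 19093197/5173168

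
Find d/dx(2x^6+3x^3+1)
Power rule: d/dx(ax^n) = n·a·x^(n-1)
Term by term: 12·x^5+9·x^2

Answer: 12x^5+9x^2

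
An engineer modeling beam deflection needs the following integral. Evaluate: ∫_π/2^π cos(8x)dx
Antiderivative: sin(8x)/8
Evaluate at bounds: [sin(8·π)/8] - [sin(8·π/2)/8]
= ((0) - (0))/8 = 0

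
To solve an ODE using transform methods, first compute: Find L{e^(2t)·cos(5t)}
First shifting: L{e^(at)f(t)}=F(s-a)
L{cos(5t)}=s/(s² + 25)
Shift: (s-2)/((s-2)² + 25)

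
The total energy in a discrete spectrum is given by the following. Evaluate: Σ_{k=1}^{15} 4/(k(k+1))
Partial fractions: 4/(k(k+1))=4/k - 4/(k+1)
Telescoping sum: 4(1-1/16)=4·15/16

Answer: 15/4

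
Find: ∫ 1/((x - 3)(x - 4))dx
Partial fractions: 1/((x-3)(x-4)) = A/(x-3) + B/(x-4)
A = -1, B = 1
∫ [-1· 1/(x-3) + 1· 1/(x-4)] dx
= (1)[ln|x-4| - ln|x-3|] + C

Answer: ln|(x-4)/(x-3)| + C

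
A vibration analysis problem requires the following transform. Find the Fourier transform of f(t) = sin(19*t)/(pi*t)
sin(W * t)/(pi * t)=(W/pi) * sinc(W * t/pi) is the impulse response of the ideal low-pass filter with cutoff W (here W=19).
Its Fourier transform is a rectangular function:
F(omega)=1 for |omega| < 19, 0 otherwise

Answer: rect(omega/38) [i.e., 1 for |omega| < 19, 0 otherwise]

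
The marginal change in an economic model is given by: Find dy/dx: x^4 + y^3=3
Differentiate: 4x^3+3y^2·(dy/dx) = 0
dy/dx = -4x^3/(3y^2)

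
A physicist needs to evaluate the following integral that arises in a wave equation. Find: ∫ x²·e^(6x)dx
Integration by parts twice:
First: u = x², dv = e^(6x) dx => x²e^(6x)/6 - (2/6)∫ xe^(6x) dx
Second (∫ xe^(6x) dx): xe^(6x)/6 - e^(6x)/36
Combining: e^(6x)(x²/6-2x/36+2/216)+C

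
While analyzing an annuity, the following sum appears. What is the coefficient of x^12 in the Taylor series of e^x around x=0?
Taylor series of e^x = Σ x^n/n!
Coefficient of x^12 = 1/12! = 1/479001600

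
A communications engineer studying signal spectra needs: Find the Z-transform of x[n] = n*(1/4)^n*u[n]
Using the property Z{n * a^n * u[n]} = az/(z-a)^2
With a = 1/4: X(z) = (1/4)z/(z - 1/4)^2, |z| > 1/4

Answer: (1/4)z/(z - 1/4)^2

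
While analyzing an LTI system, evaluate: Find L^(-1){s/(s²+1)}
L^(-1){s/(s²+w²)} = cos(wt)
Here w = 1

Answer: cos(t)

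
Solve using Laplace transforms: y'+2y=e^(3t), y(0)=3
Take L: sY - 3 + 2Y=1/(s-3)
Y(s + 2)=1/(s-3) + 3
Y=1/((s-3)(s + 2)) + 3/(s + 2)
Partial fractions: 1/((s-3)(s + 2))=(1/5)/(s-3) - (1/5)/(s + 2)
So Y=(1/5)/(s-3) + (14/5)/(s + 2)
Inverse Laplace transform (L^(-1){1/(s-3)}=e^(3t), L^(-1){1/(s + 2)}=e^(-2t)):

Answer: y(t)=(1/5)·e^(3t) + (14/5)·e^(-2t)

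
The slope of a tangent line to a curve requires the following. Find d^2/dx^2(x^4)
Apply power rule 2 times:
d^1: 4x^3
d^2: 12x^2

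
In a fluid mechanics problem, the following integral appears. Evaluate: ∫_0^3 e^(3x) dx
Antiderivative: (1/3)e^(3x)
Evaluate: (1/3)(e^9-1)

Answer: (e^9-1)/3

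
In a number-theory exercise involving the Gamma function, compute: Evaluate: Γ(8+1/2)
Γ(n + 1/2) = (2n)!√π/(4^n·n!)
= 20922789888000√π/(65536·40320) = (2027025/256)·√π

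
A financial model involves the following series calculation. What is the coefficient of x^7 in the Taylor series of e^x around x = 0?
Taylor series of e^x = Σ x^n/n!
Coefficient of x^7 = 1/7! = 1/5040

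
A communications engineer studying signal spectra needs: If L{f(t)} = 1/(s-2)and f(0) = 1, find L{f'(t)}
L{f'(t)} = s·F(s) - f(0) = s/(s-2)-1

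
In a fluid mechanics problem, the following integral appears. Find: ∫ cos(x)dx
Using standard integral: ∫ cos(x) dx = sin(x) + C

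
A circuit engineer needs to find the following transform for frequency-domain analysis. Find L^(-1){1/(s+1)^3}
L^(-1){1/(s-a)^n}=t^(n-1)·e^(at)/(n-1)!
Here a=-1, n=3: t^2·e^(-t)/2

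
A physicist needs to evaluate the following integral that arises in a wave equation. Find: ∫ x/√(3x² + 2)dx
Let u = 3x² + 2, du = 6x dx
∫ (1/6)·u^(-1/2) du = √u/3 + C

Answer: √(3x² + 2)/3 + C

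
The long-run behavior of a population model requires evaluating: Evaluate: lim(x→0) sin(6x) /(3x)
L'Hôpital (0/0): lim 6cos(6x)/3=6/3

Answer: 2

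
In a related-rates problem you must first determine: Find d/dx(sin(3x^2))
Chain rule: d/dx[sin(u)]=cos(u)·u' where u=3x^2
u'=6x

Answer: 6x·cos(3x^2)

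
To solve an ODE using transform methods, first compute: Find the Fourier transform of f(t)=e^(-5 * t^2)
The Fourier transform of a Gaussian e^(-a * t^2) is sqrt(pi/a) * e^(-omega^2/(4a)).
With a = 5: F(omega) = sqrt(pi/5) * e^(-omega^2/20)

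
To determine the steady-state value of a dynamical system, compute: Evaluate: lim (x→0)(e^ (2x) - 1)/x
L'Hôpital (0/0): lim 2e^(2x)/1=2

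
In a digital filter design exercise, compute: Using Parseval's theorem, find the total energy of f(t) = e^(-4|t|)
Parseval's theorem: E = integral |f(t)|^2 dt = (1/2pi) integral |F(omega)|^2 domega
E = integral_{-inf}^{inf} e^(-8|t|) dt = 2 * integral_0^inf e^(-8t) dt = 2/(2 * 4) = 1/4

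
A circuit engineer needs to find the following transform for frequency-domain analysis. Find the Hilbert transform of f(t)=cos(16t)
The Hilbert transform shifts each frequency component by -pi/2.
H{cos(wt)}=sin(wt)
With w=16: H{cos(16t)}=sin(16t)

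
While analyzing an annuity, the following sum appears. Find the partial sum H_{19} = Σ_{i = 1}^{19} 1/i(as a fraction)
H_19=1 + 1/2 + 1/3 + ... + 1/19
=275295799/77597520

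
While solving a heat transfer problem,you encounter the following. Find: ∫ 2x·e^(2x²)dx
Let u=2x², du=4x dx
∫ (1/2)e^u du=e^u/2 + C

Answer: e^(2x²)/2 + C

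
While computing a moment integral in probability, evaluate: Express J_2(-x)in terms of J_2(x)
For integer n: J_n(-x) = (-1)^n J_n(x)
With n = 2: J_2(-x) = (-1)^2 J_2(x) = J_2(x)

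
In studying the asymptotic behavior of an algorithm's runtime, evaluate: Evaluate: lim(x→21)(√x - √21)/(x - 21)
Multiply by conjugate (√x+√21)/(√x+√21):
= (x - 21)/((x - 21)(√x+√21)) = 1/(√x+√21)
As x → 21: 1/(2√21)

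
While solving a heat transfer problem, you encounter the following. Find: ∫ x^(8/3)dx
Power rule: ∫ x^(8/3) dx=x^(11/3)/(11/3)+C

Answer: (3/11)·x^(11/3)+C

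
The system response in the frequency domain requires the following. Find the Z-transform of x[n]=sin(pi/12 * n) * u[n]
Z{sin(w0*n)*u[n]} = z*sin(w0)/(z^2-2z*cos(w0)+1)
With w0 = pi/12: X(z) = z*sin(pi/12)/(z^2-2z*cos(pi/12)+1)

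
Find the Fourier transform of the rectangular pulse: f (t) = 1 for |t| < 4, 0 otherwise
F(omega)=integral from -4 to 4 of e^(-j * omega * t) dt
=2 * sin(4 * omega)/omega=8 * sinc(4 * omega/pi)

Answer: 2 * sin(4 * omega)/omega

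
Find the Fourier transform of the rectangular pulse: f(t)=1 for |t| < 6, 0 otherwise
F(omega) = integral from -6 to 6 of e^(-j*omega*t) dt
= 2*sin(6*omega)/omega = 12*sinc(6*omega/pi)

Answer: 2*sin(6*omega)/omega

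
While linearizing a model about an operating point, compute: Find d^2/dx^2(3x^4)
Apply power rule 2 times:
d^1: 12x^3
d^2: 36x^2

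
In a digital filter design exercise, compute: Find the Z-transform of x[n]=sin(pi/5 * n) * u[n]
Z{sin(w0 * n) * u[n]} = z * sin(w0)/(z^2-2z * cos(w0)+1)
With w0 = pi/5: X(z) = z * sin(pi/5)/(z^2-2z * cos(pi/5)+1)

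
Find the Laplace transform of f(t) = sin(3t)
L{sin(wt)} = w/(s²+w²)
L{sin(3t)} = 3/(s²+9)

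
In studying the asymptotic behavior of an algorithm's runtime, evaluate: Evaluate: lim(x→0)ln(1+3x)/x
L'Hôpital (0/0): lim 3/(1+3x) / 1 = 3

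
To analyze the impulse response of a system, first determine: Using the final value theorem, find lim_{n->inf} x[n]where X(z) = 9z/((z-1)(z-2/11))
Final value theorem: lim x[n] = lim_{z->1} (z-1)*X(z)
(z-1)*X(z) = 9z/(z-2/11)
As z->1: 9/(1-2/11) = 9/(9/11) = 11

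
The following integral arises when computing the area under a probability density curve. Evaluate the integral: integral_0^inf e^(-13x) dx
integral_0^inf e^(-13x) dx=[-1/13 * e^(-13x)]_0^inf
=0 - (-1/13)=1/13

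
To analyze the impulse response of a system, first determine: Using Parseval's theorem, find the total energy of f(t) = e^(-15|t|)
Parseval's theorem: E=integral |f(t)|^2 dt=(1/2pi) integral |F(omega)|^2 domega
E=integral_{-inf}^{inf} e^(-30|t|) dt=2*integral_0^inf e^(-30t) dt=2/(2*15)=1/15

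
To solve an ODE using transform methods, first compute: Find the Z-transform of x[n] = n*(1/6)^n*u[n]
Using the property Z{n * a^n * u[n]}=az/(z-a)^2
With a=1/6: X(z)=(1/6)z/(z - 1/6)^2, |z| > 1/6

Answer: (1/6)z/(z - 1/6)^2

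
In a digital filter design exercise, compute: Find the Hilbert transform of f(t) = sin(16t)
The Hilbert transform shifts each frequency component by -pi/2.
H{sin(wt)} = -cos(wt)
With w = 16: H{sin(16t)} = -cos(16t)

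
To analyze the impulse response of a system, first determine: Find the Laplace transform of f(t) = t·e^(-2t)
L{t·e^(at)} = 1/(s-a)²
L{t·e^(-2t)} = 1/(s + 2)²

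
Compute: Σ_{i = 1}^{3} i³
Using formula: Σ i^3=[n(n+1)/2]²=[3·4/2]²=36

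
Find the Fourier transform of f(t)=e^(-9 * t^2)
The Fourier transform of a Gaussian e^(-a * t^2) is sqrt(pi/a) * e^(-omega^2/(4a)).
With a=9: F(omega)=sqrt(pi)/3 * e^(-omega^2/36)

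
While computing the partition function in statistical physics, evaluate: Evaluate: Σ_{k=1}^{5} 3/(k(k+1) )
Partial fractions: 3/(k(k+1))=3/k - 3/(k+1)
Telescoping sum: 3(1-1/6)=3·5/6

Answer: 5/2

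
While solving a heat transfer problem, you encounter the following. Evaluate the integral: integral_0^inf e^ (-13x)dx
integral_0^inf e^(-13x) dx = [-1/13 * e^(-13x)]_0^inf
= 0 - (-1/13) = 1/13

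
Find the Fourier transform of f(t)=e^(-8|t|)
Using the standard pair: F{e^(-a|t|)}=2a/(a^2+omega^2)
With a=8: F(omega)=16/(64+omega^2)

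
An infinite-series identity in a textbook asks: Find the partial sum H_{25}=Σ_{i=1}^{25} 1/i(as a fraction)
H_25 = 1+1/2+1/3+...+1/25
= 34052522467/8923714800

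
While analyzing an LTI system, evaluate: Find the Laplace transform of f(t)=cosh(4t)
L{cosh(at)} = s/(s²-a²)
L{cosh(4t)} = s/(s²-16)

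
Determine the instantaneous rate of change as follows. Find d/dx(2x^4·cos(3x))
Product rule: (fg)' = f'g + fg'
f = 2x^4, f' = 8x^3
g = cos(3x), g' = -3·sin(3x)

Answer: 8x^3·cos(3x) - 6x^4·sin(3x)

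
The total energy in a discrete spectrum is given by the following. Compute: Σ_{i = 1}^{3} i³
Using formula: Σ i^3 = [n(n + 1)/2]² = [3·4/2]² = 36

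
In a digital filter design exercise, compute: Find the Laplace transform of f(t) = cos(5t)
L{cos(wt)}=s/(s²+w²)
L{cos(5t)}=s/(s²+25)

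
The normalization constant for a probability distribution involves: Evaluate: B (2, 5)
B(x,y)=Γ(x)Γ(y)/Γ(x+y)=(x-1)!(y-1)!/(x+y-1)!
B(2,5)=1!·4!/6!=1/30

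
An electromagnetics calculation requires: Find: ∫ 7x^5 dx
Using power rule: ∫ 7x^5 dx=7/6 x^6+C=(7/6)x^6+C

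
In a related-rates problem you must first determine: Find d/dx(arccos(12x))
d/dx[arccos(u)]=-u'/√(1-u²), u=12x, u'=12

Answer: -12/√(1 - 144x²)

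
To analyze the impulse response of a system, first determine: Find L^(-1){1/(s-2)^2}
L^(-1){1/(s-a)^n}=t^(n-1)·e^(at)/(n-1)!
Here a=2, n=2: t^1·e^(2t)/1

Answer: t·e^(2t)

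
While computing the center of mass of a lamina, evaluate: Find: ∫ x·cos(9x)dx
By parts: u = x, dv = cos(9x) dx
du = dx, v = sin(9x)/9
= x·sin(9x)/9 + cos(9x)/9² + C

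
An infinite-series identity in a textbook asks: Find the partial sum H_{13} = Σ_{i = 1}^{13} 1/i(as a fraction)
H_13 = 1 + 1/2 + 1/3 + ... + 1/13
= 1145993/360360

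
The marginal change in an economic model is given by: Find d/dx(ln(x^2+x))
Chain rule: d/dx[ln(u)] = u'/u where u = x^2 + x
u' = 2x + 1

Answer: (2x + 1)/(x^2 + x)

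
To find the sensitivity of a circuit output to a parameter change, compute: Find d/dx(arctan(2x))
d/dx[arctan(u)] = u'/(1+u²), u = 2x, u' = 2

Answer: 2/(1+4x²)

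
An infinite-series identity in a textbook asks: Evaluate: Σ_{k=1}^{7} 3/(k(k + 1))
Partial fractions: 3/(k(k+1)) = 3/k - 3/(k+1)
Telescoping sum: 3(1-1/8) = 3·7/8

Answer: 21/8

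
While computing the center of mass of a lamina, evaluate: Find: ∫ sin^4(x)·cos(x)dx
Let u = sin(x), du = cos(x) dx
∫ u^4 du = u^5/5 + C

Answer: sin^5(x)/5 + C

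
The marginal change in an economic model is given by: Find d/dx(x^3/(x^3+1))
Quotient rule: (f/g)'=(f'g - fg')/g²
f=x^3, f'=3x^2
g=x^3+1, g'=3x^2

Answer: (3x^2·(x^3+1)-3x^5)/(x^3+1)²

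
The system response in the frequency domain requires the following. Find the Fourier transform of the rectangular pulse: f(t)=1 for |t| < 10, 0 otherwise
F(omega) = integral from -10 to 10 of e^(-j * omega * t) dt
= 2 * sin(10 * omega)/omega = 20 * sinc(10 * omega/pi)

Answer: 2 * sin(10 * omega)/omega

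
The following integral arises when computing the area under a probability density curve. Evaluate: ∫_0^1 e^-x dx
Antiderivative: -e^-x
Evaluate: -(e^-1-1)

Answer: (e^-1-1)/(-1)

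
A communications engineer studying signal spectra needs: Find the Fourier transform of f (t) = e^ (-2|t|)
Using the standard pair: F{e^(-a|t|)} = 2a/(a^2+omega^2)
With a = 2: F(omega) = 4/(4+omega^2)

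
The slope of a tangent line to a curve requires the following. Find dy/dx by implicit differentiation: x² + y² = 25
Differentiate both sides: 2x+2y·(dy/dx) = 0
Solve: dy/dx = -2x/(2y) = -x/y

Answer: dy/dx = -x/y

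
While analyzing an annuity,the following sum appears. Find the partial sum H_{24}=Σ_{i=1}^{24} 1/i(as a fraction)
H_24 = 1 + 1/2 + 1/3 + ... + 1/24
= 1347822955/356948592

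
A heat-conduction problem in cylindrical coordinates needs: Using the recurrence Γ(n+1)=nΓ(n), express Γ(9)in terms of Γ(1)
Γ(9) = 8Γ(8) = 8·7Γ(7) = ... = 8!·Γ(1) = 40320·Γ(1)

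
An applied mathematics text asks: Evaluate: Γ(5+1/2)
Γ(n + 1/2)=(2n)!√π/(4^n·n!)
=3628800√π/(1024·120)=(945/32)·√π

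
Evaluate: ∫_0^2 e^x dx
Antiderivative: e^x
Evaluate: (e^2-1)

Answer: e^2-1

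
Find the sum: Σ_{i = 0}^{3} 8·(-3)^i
Geometric series: S=a(1 - r^n)/(1 - r)
a=8, r=-3, n=4
S=8(1 - 81)/4=-160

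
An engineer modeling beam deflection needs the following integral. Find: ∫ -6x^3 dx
Using power rule: ∫ -6x^3 dx=-6/4 x^4 + C=(-3/2)x^4 + C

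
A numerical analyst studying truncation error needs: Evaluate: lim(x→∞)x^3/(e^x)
Apply L'Hôpital 3 times (∞/∞ each time):
Eventually get 3!/(e^x) → 0

Answer: 0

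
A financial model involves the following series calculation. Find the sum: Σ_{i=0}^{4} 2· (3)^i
Geometric series: S=a(1 - r^n)/(1 - r)
a=2, r=3, n=5
S=2(1 - 243)/-2=242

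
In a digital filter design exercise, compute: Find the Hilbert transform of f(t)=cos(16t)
The Hilbert transform shifts each frequency component by -pi/2.
H{cos(wt)} = sin(wt)
With w = 16: H{cos(16t)} = sin(16t)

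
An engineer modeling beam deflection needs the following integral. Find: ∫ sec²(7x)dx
Since d/dx[tan(7x)] = 7sec²(7x), integral = tan(7x)/7+C

Answer: (1/7)tan(7x)+C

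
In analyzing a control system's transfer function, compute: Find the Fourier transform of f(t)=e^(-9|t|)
Using the standard pair: F{e^(-a|t|)} = 2a/(a^2+omega^2)
With a = 9: F(omega) = 18/(81+omega^2)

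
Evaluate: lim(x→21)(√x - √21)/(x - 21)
Multiply by conjugate (√x + √21)/(√x + √21):
=(x - 21)/((x - 21)(√x + √21))=1/(√x + √21)
As x → 21: 1/(2√21)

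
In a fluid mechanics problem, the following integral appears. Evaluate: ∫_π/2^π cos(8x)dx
Antiderivative: sin(8x)/8
Evaluate at bounds: [sin(8·π)/8] - [sin(8·π/2)/8]
=((0) - (0))/8=0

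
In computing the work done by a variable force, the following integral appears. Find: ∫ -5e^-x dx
Since d/dx[e^-x] = - e^-x, we get 5e^-x + C

Answer: 5e^-x + C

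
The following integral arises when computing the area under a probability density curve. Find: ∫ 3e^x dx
Since d/dx[e^x]=+ e^x, we get 3e^x + C

Answer: 3e^x + C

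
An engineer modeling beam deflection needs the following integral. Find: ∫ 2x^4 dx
Using power rule: ∫ 2x^4 dx=2/5 x^5+C=(2/5)x^5+C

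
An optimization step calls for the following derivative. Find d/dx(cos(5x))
Chain rule: d/dx[cos(u)] = -sin(u)·u' where u = 5x
u' = 5

Answer: -5·sin(5x)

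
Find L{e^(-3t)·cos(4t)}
First shifting: L{e^(at)f(t)} = F(s-a)
L{cos(4t)} = s/(s² + 16)
Shift: (s + 3)/((s + 3)² + 16)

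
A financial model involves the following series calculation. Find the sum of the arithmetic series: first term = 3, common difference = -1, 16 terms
Last term: a_n=3+(16-1)·-1=-12
Sum=n(a_1+a_n)/2=16(3+(-12))/2=-72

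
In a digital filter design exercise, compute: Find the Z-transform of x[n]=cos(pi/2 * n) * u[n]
Z{cos(w0 * n) * u[n]}=z(z - cos(w0))/(z^2 - 2z * cos(w0) + 1)
With w0=pi/2: X(z)=z(z - cos(pi/2))/(z^2 - 2z * cos(pi/2) + 1)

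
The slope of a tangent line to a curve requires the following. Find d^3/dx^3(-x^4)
Apply power rule 3 times:
d^1: -4x^3
d^2: -12x^2
d^3: -24x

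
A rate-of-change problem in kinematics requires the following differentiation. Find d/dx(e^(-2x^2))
Chain rule: d/dx[e^u]=e^u · u' where u=-2x^2
u'=-4x

Answer: -4x·e^(-2x^2)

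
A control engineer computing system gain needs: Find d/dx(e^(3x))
Chain rule: d/dx[e^u]=e^u · u' where u=3x
u'=3

Answer: 3·e^(3x)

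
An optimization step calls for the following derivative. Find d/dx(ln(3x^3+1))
Chain rule: d/dx[ln(u)]=u'/u where u=3x^3 + 1
u'=9x^2

Answer: (9x^2)/(3x^3 + 1)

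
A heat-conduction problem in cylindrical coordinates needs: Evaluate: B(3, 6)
B(x,y) = Γ(x)Γ(y)/Γ(x + y) = (x-1)!(y-1)!/(x + y-1)!
B(3,6) = 2!·5!/8! = 1/168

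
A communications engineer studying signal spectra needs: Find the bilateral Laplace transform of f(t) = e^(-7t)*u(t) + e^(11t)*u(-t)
For e^(-7t) * u(t): L=1/(s+7), Re(s) > -7
For e^(11t) * u(-t): L=-1/(s-11), Re(s) < 11
Combined: F(s)=1/(s+7)-1/(s-11), -7 < Re(s) < 11

Answer: 1/(s+7)-1/(s-11), ROC: -7 < Re(s) < 11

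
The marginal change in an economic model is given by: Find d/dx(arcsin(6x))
d/dx[arcsin(u)]=u'/√(1-u²), u=6x, u'=6

Answer: 6/√(1 - 36x²)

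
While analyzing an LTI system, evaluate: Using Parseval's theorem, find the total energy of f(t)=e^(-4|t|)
Parseval's theorem: E=integral |f(t)|^2 dt=(1/2pi) integral |F(omega)|^2 domega
E=integral_{-inf}^{inf} e^(-8|t|) dt=2*integral_0^inf e^(-8t) dt=2/(2*4)=1/4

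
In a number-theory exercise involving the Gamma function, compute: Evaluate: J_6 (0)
J_n(0)=0 for all n > 0 (Bessel function of first kind)
J_6(0)=0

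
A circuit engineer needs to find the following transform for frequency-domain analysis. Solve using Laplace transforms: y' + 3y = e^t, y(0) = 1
Take L: sY - 1+3Y = 1/(s-1)
Y(s+3) = 1/(s-1)+1
Y = 1/((s-1)(s+3))+1/(s+3)
Partial fractions: 1/((s-1)(s+3)) = (1/4)/(s-1) - (1/4)/(s+3)
So Y = (1/4)/(s-1)+(3/4)/(s+3)
Inverse Laplace transform (L^(-1){1/(s-1)} = e^t, L^(-1){1/(s+3)} = e^(-3t)):

Answer: y(t) = (1/4)·e^t+(3/4)·e^(-3t)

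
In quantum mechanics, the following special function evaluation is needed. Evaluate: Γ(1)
Γ(n)=(n-1)! for positive integers
Γ(1)=0!=1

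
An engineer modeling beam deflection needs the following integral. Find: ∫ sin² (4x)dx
Using identity sin²(u)=(1 - cos(2u))/2:
∫ (1 - cos(8x))/2 dx=x/2 - sin(8x)/16 + C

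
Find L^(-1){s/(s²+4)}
L^(-1){s/(s²+w²)} = cos(wt)
Here w = 2

Answer: cos(2t)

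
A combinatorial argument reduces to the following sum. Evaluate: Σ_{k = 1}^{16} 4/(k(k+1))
Partial fractions: 4/(k(k + 1)) = 4/k - 4/(k + 1)
Telescoping sum: 4(1 - 1/17) = 4·16/17

Answer: 64/17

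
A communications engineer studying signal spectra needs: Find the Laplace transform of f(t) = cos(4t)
L{cos(wt)} = s/(s²+w²)
L{cos(4t)} = s/(s²+16)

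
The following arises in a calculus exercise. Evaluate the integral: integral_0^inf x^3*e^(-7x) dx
This is a Gamma integral. Substitute u=7x (du=7 dx):
integral_0^inf x^3*e^(-7x) dx=(1/7^4) integral_0^inf u^3*e^(-u) du
=Gamma(4)/7^4=3!/7^4=6/2401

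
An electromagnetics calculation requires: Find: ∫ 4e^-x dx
Since d/dx[e^-x] = - e^-x, we get -4e^-x + C

Answer: -4e^-x + C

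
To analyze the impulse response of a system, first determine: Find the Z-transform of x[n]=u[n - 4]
Using the time-shift property: Z{u[n-4]}=z^(-4) * z/(z-1)
=z^(-3)/(z-1)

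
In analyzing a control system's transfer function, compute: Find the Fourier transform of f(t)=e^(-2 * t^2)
The Fourier transform of a Gaussian e^(-a*t^2) is sqrt(pi/a)*e^(-omega^2/(4a)).
With a=2: F(omega)=sqrt(pi/2)*e^(-omega^2/8)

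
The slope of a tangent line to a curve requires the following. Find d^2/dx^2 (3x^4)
Apply power rule 2 times:
d^1: 12x^3
d^2: 36x^2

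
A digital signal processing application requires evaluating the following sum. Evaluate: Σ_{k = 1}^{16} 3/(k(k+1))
Partial fractions: 3/(k(k + 1))=3/k - 3/(k + 1)
Telescoping sum: 3(1 - 1/17)=3·16/17

Answer: 48/17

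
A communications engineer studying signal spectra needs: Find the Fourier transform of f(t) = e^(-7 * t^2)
The Fourier transform of a Gaussian e^(-a * t^2) is sqrt(pi/a) * e^(-omega^2/(4a)).
With a = 7: F(omega) = sqrt(pi/7) * e^(-omega^2/28)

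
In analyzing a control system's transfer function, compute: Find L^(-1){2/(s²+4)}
L^(-1){w/(s²+w²)} = sin(wt)
Here w = 2

Answer: sin(2t)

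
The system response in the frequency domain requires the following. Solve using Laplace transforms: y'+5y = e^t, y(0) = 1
Take L: sY - 1+5Y=1/(s-1)
Y(s+5)=1/(s-1)+1
Y=1/((s-1)(s+5))+1/(s+5)
Partial fractions: 1/((s-1)(s+5))=(1/6)/(s-1) - (1/6)/(s+5)
So Y=(1/6)/(s-1)+(5/6)/(s+5)
Inverse Laplace transform (L^(-1){1/(s-1)}=e^t, L^(-1){1/(s+5)}=e^(-5t)):

Answer: y(t)=(1/6)·e^t+(5/6)·e^(-5t)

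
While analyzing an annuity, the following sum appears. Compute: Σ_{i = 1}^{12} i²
Using formula: Σ i^2 = n(n + 1)(2n + 1)/6 = 12·13·25/6 = 650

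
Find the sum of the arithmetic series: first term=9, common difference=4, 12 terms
Last term: a_n = 9+(12-1)·4 = 53
Sum = n(a_1+a_n)/2 = 12(9+53)/2 = 372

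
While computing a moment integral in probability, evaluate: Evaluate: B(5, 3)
B(x,y) = Γ(x)Γ(y)/Γ(x+y) = (x-1)!(y-1)!/(x+y-1)!
B(5,3) = 4!·2!/7! = 1/105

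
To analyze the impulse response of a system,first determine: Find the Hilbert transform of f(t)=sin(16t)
The Hilbert transform shifts each frequency component by -pi/2.
H{sin(wt)}=-cos(wt)
With w=16: H{sin(16t)}=-cos(16t)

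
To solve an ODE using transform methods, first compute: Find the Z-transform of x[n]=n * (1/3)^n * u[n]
Using the property Z{n * a^n * u[n]}=az/(z-a)^2
With a=1/3: X(z)=(1/3)z/(z - 1/3)^2, |z| > 1/3

Answer: (1/3)z/(z - 1/3)^2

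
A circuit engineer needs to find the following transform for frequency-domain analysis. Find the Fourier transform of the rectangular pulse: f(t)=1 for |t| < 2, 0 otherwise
F(omega)=integral from -2 to 2 of e^(-j * omega * t) dt
=2 * sin(2 * omega)/omega=4 * sinc(2 * omega/pi)

Answer: 2 * sin(2 * omega)/omega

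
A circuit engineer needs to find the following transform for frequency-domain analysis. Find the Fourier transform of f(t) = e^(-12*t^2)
The Fourier transform of a Gaussian e^(-a * t^2) is sqrt(pi/a) * e^(-omega^2/(4a)).
With a=12: F(omega)=sqrt(pi/12) * e^(-omega^2/48)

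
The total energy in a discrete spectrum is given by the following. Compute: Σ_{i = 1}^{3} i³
Using formula: Σ i^3 = [n(n+1)/2]² = [3·4/2]² = 36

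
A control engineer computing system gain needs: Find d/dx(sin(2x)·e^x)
Product rule: (fg)'=f'g + fg'
f=sin(2x), f'=2·cos(2x)
g=e^x, g'=e^x

Answer: 2·cos(2x)·e^x + sin(2x)·e^x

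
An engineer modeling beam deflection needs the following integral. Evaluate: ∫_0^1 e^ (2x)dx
Antiderivative: (1/2)e^(2x)
Evaluate: (1/2)(e^2 - 1)

Answer: (e^2 - 1)/2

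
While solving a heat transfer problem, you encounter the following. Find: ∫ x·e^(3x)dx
Integration by parts: u=x, dv=e^(3x) dx
du=dx, v=e^(3x)/3
=x·e^(3x)/3 - ∫ e^(3x)/3 dx
=x·e^(3x)/3 - e^(3x)/9+C

Answer: e^(3x)(x/3-1/9)+C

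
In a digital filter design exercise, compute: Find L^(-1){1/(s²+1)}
L^(-1){w/(s² + w²)}=sin(wt)
Here w=1

Answer: sin(t)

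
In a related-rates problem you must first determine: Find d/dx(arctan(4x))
d/dx[arctan(u)]=u'/(1+u²), u=4x, u'=4

Answer: 4/(1+16x²)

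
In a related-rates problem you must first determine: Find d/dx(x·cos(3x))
Product rule: (fg)' = f'g + fg'
f = x, f' = 1
g = cos(3x), g' = -3·sin(3x)

Answer: cos(3x) - 3x·sin(3x)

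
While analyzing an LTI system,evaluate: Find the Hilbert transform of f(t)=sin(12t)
The Hilbert transform shifts each frequency component by -pi/2.
H{sin(wt)} = -cos(wt)
With w = 12: H{sin(12t)} = -cos(12t)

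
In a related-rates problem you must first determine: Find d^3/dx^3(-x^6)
Apply power rule 3 times:
d^1: -6x^5
d^2: -30x^4
d^3: -120x^3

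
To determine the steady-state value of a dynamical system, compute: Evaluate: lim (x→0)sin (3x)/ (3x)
L'Hôpital (0/0): lim 3cos(3x)/3=3/3

Answer: 1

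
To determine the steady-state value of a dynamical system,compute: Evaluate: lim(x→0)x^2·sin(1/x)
Squeeze theorem: -|x^2| ≤ x^2·sin(1/x) ≤ |x^2|
Since x^2 → 0 as x → 0, by squeeze theorem the limit is 0

Answer: 0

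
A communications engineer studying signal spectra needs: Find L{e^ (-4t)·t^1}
First shifting: L{e^(at)f(t)} = F(s-a)
L{t^1} = 1/s^2
Shift s → s + 4: 1/(s + 4)^2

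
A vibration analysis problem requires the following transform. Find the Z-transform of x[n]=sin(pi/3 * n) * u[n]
Z{sin(w0 * n) * u[n]}=z * sin(w0)/(z^2-2z * cos(w0)+1)
With w0=pi/3: X(z)=z * sin(pi/3)/(z^2-2z * cos(pi/3)+1)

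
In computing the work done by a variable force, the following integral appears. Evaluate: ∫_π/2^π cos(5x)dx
Antiderivative: sin(5x)/5
Evaluate at bounds: [sin(5·π)/5] - [sin(5·π/2)/5]
= ((0) - (1))/5 = -1/5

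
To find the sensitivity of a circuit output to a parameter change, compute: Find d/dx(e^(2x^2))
Chain rule: d/dx[e^u] = e^u · u' where u = 2x^2
u' = 4x

Answer: 4x·e^(2x^2)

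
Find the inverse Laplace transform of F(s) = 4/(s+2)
L^(-1){4/(s-a)}=c·e^(at)
Here a=-2, c=4

Answer: 4e^(-2t)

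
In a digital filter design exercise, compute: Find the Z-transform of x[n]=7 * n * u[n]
Z{n * u[n]} = z/(z-1)^2
By linearity: Z{7 * n * u[n]} = 7z/(z-1)^2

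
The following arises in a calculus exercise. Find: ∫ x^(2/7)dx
Power rule: ∫ x^(2/7) dx=x^(9/7)/(9/7) + C

Answer: (7/9)·x^(9/7) + C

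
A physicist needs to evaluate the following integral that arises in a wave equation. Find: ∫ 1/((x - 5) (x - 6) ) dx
Partial fractions: 1/((x-5)(x-6)) = A/(x-5) + B/(x-6)
A = -1, B = 1
∫ [-1· 1/(x-5) + 1· 1/(x-6)] dx
= (1)[ln|x-6| - ln|x-5|] + C

Answer: ln|(x-6)/(x-5)| + C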